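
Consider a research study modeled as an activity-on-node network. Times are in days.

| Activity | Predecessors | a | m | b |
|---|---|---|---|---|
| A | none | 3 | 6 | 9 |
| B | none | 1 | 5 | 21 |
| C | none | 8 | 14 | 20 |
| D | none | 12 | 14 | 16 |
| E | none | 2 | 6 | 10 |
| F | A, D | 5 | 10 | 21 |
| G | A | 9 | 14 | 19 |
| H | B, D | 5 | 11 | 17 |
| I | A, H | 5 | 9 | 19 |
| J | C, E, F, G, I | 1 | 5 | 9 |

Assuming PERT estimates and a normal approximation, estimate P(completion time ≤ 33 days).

te_A = (3 + 4·6 + 9)/6 = 36/6 = 6; σ²_A = ((9−3)/6)² = 1.000
te_B = (1 + 4·5 + 21)/6 = 42/6 = 7; σ²_B = ((21−1)/6)² = 11.111
te_C = (8 + 4·14 + 20)/6 = 84/6 = 14; σ²_C = ((20−8)/6)² = 4.000
te_D = (12 + 4·14 + 16)/6 = 84/6 = 14; σ²_D = ((16−12)/6)² = 0.444
te_E = (2 + 4·6 + 10)/6 = 36/6 = 6; σ²_E = ((10−2)/6)² = 1.778
te_F = (5 + 4·10 + 21)/6 = 66/6 = 11; σ²_F = ((21−5)/6)² = 7.111
te_G = (9 + 4·14 + 19)/6 = 84/6 = 14; σ²_G = ((19−9)/6)² = 2.778
te_H = (5 + 4·11 + 17)/6 = 66/6 = 11; σ²_H = ((17−5)/6)² = 4.000
te_I = (5 + 4·9 + 19)/6 = 60/6 = 10; σ²_I = ((19−5)/6)² = 5.444
te_J = (1 + 4·5 + 9)/6 = 30/6 = 5; σ²_J = ((9−1)/6)² = 1.778

Forward pass:
ES_A = 0; EF_A = 6
ES_B = 0; EF_B = 7
ES_C = 0; EF_C = 14
ES_D = 0; EF_D = 14
ES_E = 0; EF_E = 6
ES_F = max(EF_A=6, EF_D=14) = 14; EF_F = 14+11 = 25
ES_G = 6; EF_G = 6+14 = 20
ES_H = max(EF_B=7, EF_D=14) = 14; EF_H = 14+11 = 25
ES_I = max(EF_A=6, EF_H=25) = 25; EF_I = 25+10 = 35
ES_J = max(EF_C=14, EF_E=6, EF_F=25, EF_G=20, EF_I=35) = 35; EF_J = 35+5 = 40
Expected project duration μ = 40 days. Critical path: D → H → I → J.

Variance along critical path = 0.444 + 4.000 + 5.444 + 1.778 = 11.667; σ = √11.667 = 3.416 days.
Z = (33 − 40) / 3.416 = -2.049
P(T ≤ 33) = Φ(-2.049) ≈ 0.020

0.020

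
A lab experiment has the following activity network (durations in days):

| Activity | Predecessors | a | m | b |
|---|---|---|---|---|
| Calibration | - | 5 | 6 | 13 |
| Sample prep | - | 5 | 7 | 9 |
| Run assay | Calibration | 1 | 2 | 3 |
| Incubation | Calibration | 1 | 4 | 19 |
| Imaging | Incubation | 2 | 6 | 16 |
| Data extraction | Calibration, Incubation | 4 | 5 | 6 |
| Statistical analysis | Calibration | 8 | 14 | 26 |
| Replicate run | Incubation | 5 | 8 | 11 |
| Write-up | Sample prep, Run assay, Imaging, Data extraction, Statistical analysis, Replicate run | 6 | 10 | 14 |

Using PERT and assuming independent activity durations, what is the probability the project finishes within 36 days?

0.871

te_Calibration = (5 + 4·6 + 13)/6 = 42/6 = 7; σ²_Calibration = ((13−5)/6)² = 1.778
te_Sample prep = (5 + 4·7 + 9)/6 = 42/6 = 7; σ²_Sample prep = ((9−5)/6)² = 0.444
te_Run assay = (1 + 4·2 + 3)/6 = 12/6 = 2; σ²_Run assay = ((3−1)/6)² = 0.111
te_Incubation = (1 + 4·4 + 19)/6 = 36/6 = 6; σ²_Incubation = ((19−1)/6)² = 9.000
te_Imaging = (2 + 4·6 + 16)/6 = 42/6 = 7; σ²_Imaging = ((16−2)/6)² = 5.444
te_Data extraction = (4 + 4·5 + 6)/6 = 30/6 = 5; σ²_Data extraction = ((6−4)/6)² = 0.111
te_Statistical analysis = (8 + 4·14 + 26)/6 = 90/6 = 15; σ²_Statistical analysis = ((26−8)/6)² = 9.000
te_Replicate run = (5 + 4·8 + 11)/6 = 48/6 = 8; σ²_Replicate run = ((11−5)/6)² = 1.000
te_Write-up = (6 + 4·10 + 14)/6 = 60/6 = 10; σ²_Write-up = ((14−6)/6)² = 1.778

Forward pass:
ES_Calibration = 0; EF_Calibration = 7
ES_Sample prep = 0; EF_Sample prep = 7
ES_Run assay = 7; EF_Run assay = 7+2 = 9
ES_Incubation = 7; EF_Incubation = 7+6 = 13
ES_Imaging = 13; EF_Imaging = 13+7 = 20
ES_Data extraction = max(EF_Calibration=7, EF_Incubation=13) = 13; EF_Data extraction = 13+5 = 18
ES_Statistical analysis = 7; EF_Statistical analysis = 7+15 = 22
ES_Replicate run = 13; EF_Replicate run = 13+8 = 21
ES_Write-up = max(EF_Sample prep=7, EF_Run assay=9, EF_Imaging=20, EF_Data extraction=18, EF_Statistical analysis=22, EF_Replicate run=21) = 22; EF_Write-up = 22+10 = 32
Expected project duration μ = 32 days. Critical path: Calibration → Statistical analysis → Write-up.

Variance along critical path = 1.778 + 9.000 + 1.778 = 12.556; σ = √12.556 = 3.543 days.
Z = (36 − 32) / 3.543 = 1.129
P(T ≤ 36) = Φ(1.129) ≈ 0.871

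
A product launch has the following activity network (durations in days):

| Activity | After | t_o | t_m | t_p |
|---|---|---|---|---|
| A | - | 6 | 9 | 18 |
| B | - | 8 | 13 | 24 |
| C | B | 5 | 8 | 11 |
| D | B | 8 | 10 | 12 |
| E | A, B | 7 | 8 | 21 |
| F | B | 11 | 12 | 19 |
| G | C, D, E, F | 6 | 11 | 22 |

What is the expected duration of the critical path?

39 days

te_A = (6 + 4·9 + 18)/6 = 60/6 = 10
te_B = (8 + 4·13 + 24)/6 = 84/6 = 14
te_C = (5 + 4·8 + 11)/6 = 48/6 = 8
te_D = (8 + 4·10 + 12)/6 = 60/6 = 10
te_E = (7 + 4·8 + 21)/6 = 60/6 = 10
te_F = (11 + 4·12 + 19)/6 = 78/6 = 13
te_G = (6 + 4·11 + 22)/6 = 72/6 = 12

Forward pass:
ES_A = 0; EF_A = 10
ES_B = 0; EF_B = 14
ES_C = 14; EF_C = 14+8 = 22
ES_D = 14; EF_D = 14+10 = 24
ES_E = max(EF_A=10, EF_B=14) = 14; EF_E = 14+10 = 24
ES_F = 14; EF_F = 14+13 = 27
ES_G = max(EF_C=22, EF_D=24, EF_E=24, EF_F=27) = 27; EF_G = 27+12 = 39
Expected project duration μ = 39 days. Critical path: B → F → G.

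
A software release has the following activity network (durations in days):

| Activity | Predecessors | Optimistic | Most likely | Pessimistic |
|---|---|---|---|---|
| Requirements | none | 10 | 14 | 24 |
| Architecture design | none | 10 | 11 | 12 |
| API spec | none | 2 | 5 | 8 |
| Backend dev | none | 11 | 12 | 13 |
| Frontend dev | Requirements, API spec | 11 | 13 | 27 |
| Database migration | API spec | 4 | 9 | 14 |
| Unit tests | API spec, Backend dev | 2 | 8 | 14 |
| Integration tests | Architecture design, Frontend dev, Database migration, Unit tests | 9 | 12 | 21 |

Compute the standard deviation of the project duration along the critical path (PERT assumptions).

te_Requirements = (10 + 4·14 + 24)/6 = 90/6 = 15; σ²_Requirements = ((24−10)/6)² = 5.444
te_Architecture design = (10 + 4·11 + 12)/6 = 66/6 = 11; σ²_Architecture design = ((12−10)/6)² = 0.111
te_API spec = (2 + 4·5 + 8)/6 = 30/6 = 5; σ²_API spec = ((8−2)/6)² = 1.000
te_Backend dev = (11 + 4·12 + 13)/6 = 72/6 = 12; σ²_Backend dev = ((13−11)/6)² = 0.111
te_Frontend dev = (11 + 4·13 + 27)/6 = 90/6 = 15; σ²_Frontend dev = ((27−11)/6)² = 7.111
te_Database migration = (4 + 4·9 + 14)/6 = 54/6 = 9; σ²_Database migration = ((14−4)/6)² = 2.778
te_Unit tests = (2 + 4·8 + 14)/6 = 48/6 = 8; σ²_Unit tests = ((14−2)/6)² = 4.000
te_Integration tests = (9 + 4·12 + 21)/6 = 78/6 = 13; σ²_Integration tests = ((21−9)/6)² = 4.000

Forward pass:
ES_Requirements = 0; EF_Requirements = 15
ES_Architecture design = 0; EF_Architecture design = 11
ES_API spec = 0; EF_API spec = 5
ES_Backend dev = 0; EF_Backend dev = 12
ES_Frontend dev = max(EF_Requirements=15, EF_API spec=5) = 15; EF_Frontend dev = 15+15 = 30
ES_Database migration = 5; EF_Database migration = 5+9 = 14
ES_Unit tests = max(EF_API spec=5, EF_Backend dev=12) = 12; EF_Unit tests = 12+8 = 20
ES_Integration tests = max(EF_Architecture design=11, EF_Frontend dev=30, EF_Database migration=14, EF_Unit tests=20) = 30; EF_Integration tests = 30+13 = 43
Expected project duration μ = 43 days. Critical path: Requirements → Frontend dev → Integration tests.

Variance along critical path = 5.444 + 7.111 + 4.000 = 16.556
σ = √16.556 = 4.069 days

4.07 days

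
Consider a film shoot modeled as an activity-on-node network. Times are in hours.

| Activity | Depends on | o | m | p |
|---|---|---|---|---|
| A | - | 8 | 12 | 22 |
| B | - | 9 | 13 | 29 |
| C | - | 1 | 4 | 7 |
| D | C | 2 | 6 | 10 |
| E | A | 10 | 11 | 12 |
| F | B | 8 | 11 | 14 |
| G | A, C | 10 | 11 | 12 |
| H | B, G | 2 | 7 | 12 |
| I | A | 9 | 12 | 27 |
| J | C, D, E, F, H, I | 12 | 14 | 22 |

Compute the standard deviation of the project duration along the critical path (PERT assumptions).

3.33 hours

te_A = (8 + 4·12 + 22)/6 = 78/6 = 13; σ²_A = ((22−8)/6)² = 5.444
te_B = (9 + 4·13 + 29)/6 = 90/6 = 15; σ²_B = ((29−9)/6)² = 11.111
te_C = (1 + 4·4 + 7)/6 = 24/6 = 4; σ²_C = ((7−1)/6)² = 1.000
te_D = (2 + 4·6 + 10)/6 = 36/6 = 6; σ²_D = ((10−2)/6)² = 1.778
te_E = (10 + 4·11 + 12)/6 = 66/6 = 11; σ²_E = ((12−10)/6)² = 0.111
te_F = (8 + 4·11 + 14)/6 = 66/6 = 11; σ²_F = ((14−8)/6)² = 1.000
te_G = (10 + 4·11 + 12)/6 = 66/6 = 11; σ²_G = ((12−10)/6)² = 0.111
te_H = (2 + 4·7 + 12)/6 = 42/6 = 7; σ²_H = ((12−2)/6)² = 2.778
te_I = (9 + 4·12 + 27)/6 = 84/6 = 14; σ²_I = ((27−9)/6)² = 9.000
te_J = (12 + 4·14 + 22)/6 = 90/6 = 15; σ²_J = ((22−12)/6)² = 2.778

Forward pass:
ES_A = 0; EF_A = 13
ES_B = 0; EF_B = 15
ES_C = 0; EF_C = 4
ES_D = 4; EF_D = 4+6 = 10
ES_E = 13; EF_E = 13+11 = 24
ES_F = 15; EF_F = 15+11 = 26
ES_G = max(EF_A=13, EF_C=4) = 13; EF_G = 13+11 = 24
ES_H = max(EF_B=15, EF_G=24) = 24; EF_H = 24+7 = 31
ES_I = 13; EF_I = 13+14 = 27
ES_J = max(EF_C=4, EF_D=10, EF_E=24, EF_F=26, EF_H=31, EF_I=27) = 31; EF_J = 31+15 = 46
Expected project duration μ = 46 hours. Critical path: A → G → H → J.

Variance along critical path = 5.444 + 0.111 + 2.778 + 2.778 = 11.111
σ = √11.111 = 3.333 hours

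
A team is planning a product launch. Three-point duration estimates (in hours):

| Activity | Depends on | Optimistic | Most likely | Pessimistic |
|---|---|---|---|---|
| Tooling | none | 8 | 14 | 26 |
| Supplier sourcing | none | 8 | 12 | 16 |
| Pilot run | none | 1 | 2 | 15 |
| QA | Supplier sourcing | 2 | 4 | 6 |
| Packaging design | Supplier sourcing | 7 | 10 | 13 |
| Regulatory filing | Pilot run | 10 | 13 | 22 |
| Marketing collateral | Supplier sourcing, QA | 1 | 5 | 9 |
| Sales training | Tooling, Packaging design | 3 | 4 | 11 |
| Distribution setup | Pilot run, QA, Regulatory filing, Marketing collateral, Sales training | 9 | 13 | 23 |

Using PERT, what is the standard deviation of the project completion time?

te_Tooling = (8 + 4·14 + 26)/6 = 90/6 = 15; σ²_Tooling = ((26−8)/6)² = 9.000
te_Supplier sourcing = (8 + 4·12 + 16)/6 = 72/6 = 12; σ²_Supplier sourcing = ((16−8)/6)² = 1.778
te_Pilot run = (1 + 4·2 + 15)/6 = 24/6 = 4; σ²_Pilot run = ((15−1)/6)² = 5.444
te_QA = (2 + 4·4 + 6)/6 = 24/6 = 4; σ²_QA = ((6−2)/6)² = 0.444
te_Packaging design = (7 + 4·10 + 13)/6 = 60/6 = 10; σ²_Packaging design = ((13−7)/6)² = 1.000
te_Regulatory filing = (10 + 4·13 + 22)/6 = 84/6 = 14; σ²_Regulatory filing = ((22−10)/6)² = 4.000
te_Marketing collateral = (1 + 4·5 + 9)/6 = 30/6 = 5; σ²_Marketing collateral = ((9−1)/6)² = 1.778
te_Sales training = (3 + 4·4 + 11)/6 = 30/6 = 5; σ²_Sales training = ((11−3)/6)² = 1.778
te_Distribution setup = (9 + 4·13 + 23)/6 = 84/6 = 14; σ²_Distribution setup = ((23−9)/6)² = 5.444

Forward pass:
ES_Tooling = 0; EF_Tooling = 15
ES_Supplier sourcing = 0; EF_Supplier sourcing = 12
ES_Pilot run = 0; EF_Pilot run = 4
ES_QA = 12; EF_QA = 12+4 = 16
ES_Packaging design = 12; EF_Packaging design = 12+10 = 22
ES_Regulatory filing = 4; EF_Regulatory filing = 4+14 = 18
ES_Marketing collateral = max(EF_Supplier sourcing=12, EF_QA=16) = 16; EF_Marketing collateral = 16+5 = 21
ES_Sales training = max(EF_Tooling=15, EF_Packaging design=22) = 22; EF_Sales training = 22+5 = 27
ES_Distribution setup = max(EF_Pilot run=4, EF_QA=16, EF_Regulatory filing=18, EF_Marketing collateral=21, EF_Sales training=27) = 27; EF_Distribution setup = 27+14 = 41
Expected project duration μ = 41 hours. Critical path: Supplier sourcing → Packaging design → Sales training → Distribution setup.

Variance along critical path = 1.778 + 1.000 + 1.778 + 5.444 = 10.000
σ = √10.000 = 3.162 hours

3.16 hours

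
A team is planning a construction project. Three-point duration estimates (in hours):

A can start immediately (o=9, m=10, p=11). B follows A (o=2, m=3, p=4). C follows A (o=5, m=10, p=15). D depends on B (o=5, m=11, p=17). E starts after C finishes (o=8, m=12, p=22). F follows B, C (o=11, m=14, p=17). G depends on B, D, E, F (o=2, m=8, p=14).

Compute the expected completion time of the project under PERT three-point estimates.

42 hours

te_A = (9 + 4·10 + 11)/6 = 60/6 = 10
te_B = (2 + 4·3 + 4)/6 = 18/6 = 3
te_C = (5 + 4·10 + 15)/6 = 60/6 = 10
te_D = (5 + 4·11 + 17)/6 = 66/6 = 11
te_E = (8 + 4·12 + 22)/6 = 78/6 = 13
te_F = (11 + 4·14 + 17)/6 = 84/6 = 14
te_G = (2 + 4·8 + 14)/6 = 48/6 = 8

Forward pass:
ES_A = 0; EF_A = 10
ES_B = 10; EF_B = 10+3 = 13
ES_C = 10; EF_C = 10+10 = 20
ES_D = 13; EF_D = 13+11 = 24
ES_E = 20; EF_E = 20+13 = 33
ES_F = max(EF_B=13, EF_C=20) = 20; EF_F = 20+14 = 34
ES_G = max(EF_B=13, EF_D=24, EF_E=33, EF_F=34) = 34; EF_G = 34+8 = 42
Expected project duration μ = 42 hours. Critical path: A → C → F → G.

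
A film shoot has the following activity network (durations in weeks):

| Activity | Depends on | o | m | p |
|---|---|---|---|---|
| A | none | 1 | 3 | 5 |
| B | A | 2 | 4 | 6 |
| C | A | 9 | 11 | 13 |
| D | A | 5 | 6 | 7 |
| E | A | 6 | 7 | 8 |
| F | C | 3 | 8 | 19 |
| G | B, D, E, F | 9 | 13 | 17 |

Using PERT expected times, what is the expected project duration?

te_A = (1 + 4·3 + 5)/6 = 18/6 = 3
te_B = (2 + 4·4 + 6)/6 = 24/6 = 4
te_C = (9 + 4·11 + 13)/6 = 66/6 = 11
te_D = (5 + 4·6 + 7)/6 = 36/6 = 6
te_E = (6 + 4·7 + 8)/6 = 42/6 = 7
te_F = (3 + 4·8 + 19)/6 = 54/6 = 9
te_G = (9 + 4·13 + 17)/6 = 78/6 = 13

Forward pass:
ES_A = 0; EF_A = 3
ES_B = 3; EF_B = 3+4 = 7
ES_C = 3; EF_C = 3+11 = 14
ES_D = 3; EF_D = 3+6 = 9
ES_E = 3; EF_E = 3+7 = 10
ES_F = 14; EF_F = 14+9 = 23
ES_G = max(EF_B=7, EF_D=9, EF_E=10, EF_F=23) = 23; EF_G = 23+13 = 36
Expected project duration μ = 36 weeks. Critical path: A → C → F → G.

36 weeks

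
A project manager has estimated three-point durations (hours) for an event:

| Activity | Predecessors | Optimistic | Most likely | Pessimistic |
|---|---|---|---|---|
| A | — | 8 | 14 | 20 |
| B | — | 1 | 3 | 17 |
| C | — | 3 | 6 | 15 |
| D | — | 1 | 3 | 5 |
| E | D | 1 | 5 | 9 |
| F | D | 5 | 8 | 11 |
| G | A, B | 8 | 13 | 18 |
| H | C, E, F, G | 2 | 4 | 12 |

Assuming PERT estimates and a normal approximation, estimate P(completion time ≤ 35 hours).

0.834

te_A = (8 + 4·14 + 20)/6 = 84/6 = 14; σ²_A = ((20−8)/6)² = 4.000
te_B = (1 + 4·3 + 17)/6 = 30/6 = 5; σ²_B = ((17−1)/6)² = 7.111
te_C = (3 + 4·6 + 15)/6 = 42/6 = 7; σ²_C = ((15−3)/6)² = 4.000
te_D = (1 + 4·3 + 5)/6 = 18/6 = 3; σ²_D = ((5−1)/6)² = 0.444
te_E = (1 + 4·5 + 9)/6 = 30/6 = 5; σ²_E = ((9−1)/6)² = 1.778
te_F = (5 + 4·8 + 11)/6 = 48/6 = 8; σ²_F = ((11−5)/6)² = 1.000
te_G = (8 + 4·13 + 18)/6 = 78/6 = 13; σ²_G = ((18−8)/6)² = 2.778
te_H = (2 + 4·4 + 12)/6 = 30/6 = 5; σ²_H = ((12−2)/6)² = 2.778

Forward pass:
ES_A = 0; EF_A = 14
ES_B = 0; EF_B = 5
ES_C = 0; EF_C = 7
ES_D = 0; EF_D = 3
ES_E = 3; EF_E = 3+5 = 8
ES_F = 3; EF_F = 3+8 = 11
ES_G = max(EF_A=14, EF_B=5) = 14; EF_G = 14+13 = 27
ES_H = max(EF_C=7, EF_E=8, EF_F=11, EF_G=27) = 27; EF_H = 27+5 = 32
Expected project duration μ = 32 hours. Critical path: A → G → H.

Variance along critical path = 4.000 + 2.778 + 2.778 = 9.556; σ = √9.556 = 3.091 hours.
Z = (35 − 32) / 3.091 = 0.970
P(T ≤ 35) = Φ(0.970) ≈ 0.834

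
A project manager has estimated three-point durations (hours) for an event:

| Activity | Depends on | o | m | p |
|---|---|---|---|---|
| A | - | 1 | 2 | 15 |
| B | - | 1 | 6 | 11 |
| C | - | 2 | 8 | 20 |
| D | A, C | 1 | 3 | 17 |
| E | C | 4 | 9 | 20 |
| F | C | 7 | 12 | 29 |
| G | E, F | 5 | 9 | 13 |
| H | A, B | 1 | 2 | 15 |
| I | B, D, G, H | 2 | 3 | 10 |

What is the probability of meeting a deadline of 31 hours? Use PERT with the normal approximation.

te_A = (1 + 4·2 + 15)/6 = 24/6 = 4; σ²_A = ((15−1)/6)² = 5.444
te_B = (1 + 4·6 + 11)/6 = 36/6 = 6; σ²_B = ((11−1)/6)² = 2.778
te_C = (2 + 4·8 + 20)/6 = 54/6 = 9; σ²_C = ((20−2)/6)² = 9.000
te_D = (1 + 4·3 + 17)/6 = 30/6 = 5; σ²_D = ((17−1)/6)² = 7.111
te_E = (4 + 4·9 + 20)/6 = 60/6 = 10; σ²_E = ((20−4)/6)² = 7.111
te_F = (7 + 4·12 + 29)/6 = 84/6 = 14; σ²_F = ((29−7)/6)² = 13.444
te_G = (5 + 4·9 + 13)/6 = 54/6 = 9; σ²_G = ((13−5)/6)² = 1.778
te_H = (1 + 4·2 + 15)/6 = 24/6 = 4; σ²_H = ((15−1)/6)² = 5.444
te_I = (2 + 4·3 + 10)/6 = 24/6 = 4; σ²_I = ((10−2)/6)² = 1.778

Forward pass:
ES_A = 0; EF_A = 4
ES_B = 0; EF_B = 6
ES_C = 0; EF_C = 9
ES_D = max(EF_A=4, EF_C=9) = 9; EF_D = 9+5 = 14
ES_E = 9; EF_E = 9+10 = 19
ES_F = 9; EF_F = 9+14 = 23
ES_G = max(EF_E=19, EF_F=23) = 23; EF_G = 23+9 = 32
ES_H = max(EF_A=4, EF_B=6) = 6; EF_H = 6+4 = 10
ES_I = max(EF_B=6, EF_D=14, EF_G=32, EF_H=10) = 32; EF_I = 32+4 = 36
Expected project duration μ = 36 hours. Critical path: C → F → G → I.

Variance along critical path = 9.000 + 13.444 + 1.778 + 1.778 = 26.000; σ = √26.000 = 5.099 hours.
Z = (31 − 36) / 5.099 = -0.981
P(T ≤ 31) = Φ(-0.981) ≈ 0.163

0.163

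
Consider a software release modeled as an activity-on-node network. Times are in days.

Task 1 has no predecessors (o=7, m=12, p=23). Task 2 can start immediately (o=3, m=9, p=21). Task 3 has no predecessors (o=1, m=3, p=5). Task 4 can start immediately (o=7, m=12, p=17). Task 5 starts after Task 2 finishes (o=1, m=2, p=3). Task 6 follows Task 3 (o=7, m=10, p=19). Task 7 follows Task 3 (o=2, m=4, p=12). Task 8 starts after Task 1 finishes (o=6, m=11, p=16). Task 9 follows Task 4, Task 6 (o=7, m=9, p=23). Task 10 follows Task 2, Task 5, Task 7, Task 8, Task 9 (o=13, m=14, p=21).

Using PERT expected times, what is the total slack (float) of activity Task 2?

te_Task 1 = (7 + 4·12 + 23)/6 = 78/6 = 13
te_Task 2 = (3 + 4·9 + 21)/6 = 60/6 = 10
te_Task 3 = (1 + 4·3 + 5)/6 = 18/6 = 3
te_Task 4 = (7 + 4·12 + 17)/6 = 72/6 = 12
te_Task 5 = (1 + 4·2 + 3)/6 = 12/6 = 2
te_Task 6 = (7 + 4·10 + 19)/6 = 66/6 = 11
te_Task 7 = (2 + 4·4 + 12)/6 = 30/6 = 5
te_Task 8 = (6 + 4·11 + 16)/6 = 66/6 = 11
te_Task 9 = (7 + 4·9 + 23)/6 = 66/6 = 11
te_Task 10 = (13 + 4·14 + 21)/6 = 90/6 = 15

Forward pass:
ES_Task 1 = 0; EF_Task 1 = 13
ES_Task 2 = 0; EF_Task 2 = 10
ES_Task 3 = 0; EF_Task 3 = 3
ES_Task 4 = 0; EF_Task 4 = 12
ES_Task 5 = 10; EF_Task 5 = 10+2 = 12
ES_Task 6 = 3; EF_Task 6 = 3+11 = 14
ES_Task 7 = 3; EF_Task 7 = 3+5 = 8
ES_Task 8 = 13; EF_Task 8 = 13+11 = 24
ES_Task 9 = max(EF_Task 4=12, EF_Task 6=14) = 14; EF_Task 9 = 14+11 = 25
ES_Task 10 = max(EF_Task 2=10, EF_Task 5=12, EF_Task 7=8, EF_Task 8=24, EF_Task 9=25) = 25; EF_Task 10 = 25+15 = 40
Expected project duration μ = 40 days. Critical path: Task 3 → Task 6 → Task 9 → Task 10.

Backward pass:
LF_Task 10 = 40; LS_Task 10 = 40−15 = 25
LF_Task 9 = LS_Task 10 = 25; LS_Task 9 = 25−11 = 14
LF_Task 8 = LS_Task 10 = 25; LS_Task 8 = 25−11 = 14
LF_Task 7 = LS_Task 10 = 25; LS_Task 7 = 25−5 = 20
LF_Task 6 = LS_Task 9 = 14; LS_Task 6 = 14−11 = 3
LF_Task 5 = LS_Task 10 = 25; LS_Task 5 = 25−2 = 23
LF_Task 4 = LS_Task 9 = 14; LS_Task 4 = 14−12 = 2
LF_Task 3 = min(LS_Task 6=3, LS_Task 7=20) = 3; LS_Task 3 = 3−3 = 0
LF_Task 2 = min(LS_Task 5=23, LS_Task 10=25) = 23; LS_Task 2 = 23−10 = 13
LF_Task 1 = LS_Task 8 = 14; LS_Task 1 = 14−13 = 1
Slack_Task 2 = LS_Task 2 − ES_Task 2 = 13 − 0 = 13

13 days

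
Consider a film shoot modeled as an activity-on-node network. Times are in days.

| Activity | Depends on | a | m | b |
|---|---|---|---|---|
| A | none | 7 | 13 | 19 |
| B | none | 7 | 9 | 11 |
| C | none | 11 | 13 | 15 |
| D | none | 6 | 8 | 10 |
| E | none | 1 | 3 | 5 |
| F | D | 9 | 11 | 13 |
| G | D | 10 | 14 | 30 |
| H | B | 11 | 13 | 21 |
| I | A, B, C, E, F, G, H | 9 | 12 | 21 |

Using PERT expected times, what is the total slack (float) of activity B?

te_A = (7 + 4·13 + 19)/6 = 78/6 = 13
te_B = (7 + 4·9 + 11)/6 = 54/6 = 9
te_C = (11 + 4·13 + 15)/6 = 78/6 = 13
te_D = (6 + 4·8 + 10)/6 = 48/6 = 8
te_E = (1 + 4·3 + 5)/6 = 18/6 = 3
te_F = (9 + 4·11 + 13)/6 = 66/6 = 11
te_G = (10 + 4·14 + 30)/6 = 96/6 = 16
te_H = (11 + 4·13 + 21)/6 = 84/6 = 14
te_I = (9 + 4·12 + 21)/6 = 78/6 = 13

Forward pass:
ES_A = 0; EF_A = 13
ES_B = 0; EF_B = 9
ES_C = 0; EF_C = 13
ES_D = 0; EF_D = 8
ES_E = 0; EF_E = 3
ES_F = 8; EF_F = 8+11 = 19
ES_G = 8; EF_G = 8+16 = 24
ES_H = 9; EF_H = 9+14 = 23
ES_I = max(EF_A=13, EF_B=9, EF_C=13, EF_E=3, EF_F=19, EF_G=24, EF_H=23) = 24; EF_I = 24+13 = 37
Expected project duration μ = 37 days. Critical path: D → G → I.

Backward pass:
LF_I = 37; LS_I = 37−13 = 24
LF_H = LS_I = 24; LS_H = 24−14 = 10
LF_G = LS_I = 24; LS_G = 24−16 = 8
LF_F = LS_I = 24; LS_F = 24−11 = 13
LF_E = LS_I = 24; LS_E = 24−3 = 21
LF_D = min(LS_F=13, LS_G=8) = 8; LS_D = 8−8 = 0
LF_C = LS_I = 24; LS_C = 24−13 = 11
LF_B = min(LS_H=10, LS_I=24) = 10; LS_B = 10−9 = 1
LF_A = LS_I = 24; LS_A = 24−13 = 11
Slack_B = LS_B − ES_B = 1 − 0 = 1

1 days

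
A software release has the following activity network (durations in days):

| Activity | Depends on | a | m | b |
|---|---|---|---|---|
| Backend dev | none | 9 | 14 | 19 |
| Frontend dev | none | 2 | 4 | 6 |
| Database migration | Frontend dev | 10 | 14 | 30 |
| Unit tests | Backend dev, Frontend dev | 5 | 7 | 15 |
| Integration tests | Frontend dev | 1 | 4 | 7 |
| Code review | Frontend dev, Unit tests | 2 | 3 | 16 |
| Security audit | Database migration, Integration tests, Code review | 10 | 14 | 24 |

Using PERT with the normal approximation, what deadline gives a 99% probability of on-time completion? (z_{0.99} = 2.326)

51.4 days

te_Backend dev = (9 + 4·14 + 19)/6 = 84/6 = 14; σ²_Backend dev = ((19−9)/6)² = 2.778
te_Frontend dev = (2 + 4·4 + 6)/6 = 24/6 = 4; σ²_Frontend dev = ((6−2)/6)² = 0.444
te_Database migration = (10 + 4·14 + 30)/6 = 96/6 = 16; σ²_Database migration = ((30−10)/6)² = 11.111
te_Unit tests = (5 + 4·7 + 15)/6 = 48/6 = 8; σ²_Unit tests = ((15−5)/6)² = 2.778
te_Integration tests = (1 + 4·4 + 7)/6 = 24/6 = 4; σ²_Integration tests = ((7−1)/6)² = 1.000
te_Code review = (2 + 4·3 + 16)/6 = 30/6 = 5; σ²_Code review = ((16−2)/6)² = 5.444
te_Security audit = (10 + 4·14 + 24)/6 = 90/6 = 15; σ²_Security audit = ((24−10)/6)² = 5.444

Forward pass:
ES_Backend dev = 0; EF_Backend dev = 14
ES_Frontend dev = 0; EF_Frontend dev = 4
ES_Database migration = 4; EF_Database migration = 4+16 = 20
ES_Unit tests = max(EF_Backend dev=14, EF_Frontend dev=4) = 14; EF_Unit tests = 14+8 = 22
ES_Integration tests = 4; EF_Integration tests = 4+4 = 8
ES_Code review = max(EF_Frontend dev=4, EF_Unit tests=22) = 22; EF_Code review = 22+5 = 27
ES_Security audit = max(EF_Database migration=20, EF_Integration tests=8, EF_Code review=27) = 27; EF_Security audit = 27+15 = 42
Expected project duration μ = 42 days. Critical path: Backend dev → Unit tests → Code review → Security audit.

Variance along critical path = 2.778 + 2.778 + 5.444 + 5.444 = 16.444; σ = 4.055 days.
D = μ + z·σ = 42 + 2.326·4.055 = 51.4 days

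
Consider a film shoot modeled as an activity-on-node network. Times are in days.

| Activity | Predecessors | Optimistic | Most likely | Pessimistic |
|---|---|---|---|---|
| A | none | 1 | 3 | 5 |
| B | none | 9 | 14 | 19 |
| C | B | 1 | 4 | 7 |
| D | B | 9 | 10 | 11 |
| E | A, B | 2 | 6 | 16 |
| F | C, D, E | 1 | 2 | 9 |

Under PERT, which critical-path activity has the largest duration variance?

B

te_A = (1 + 4·3 + 5)/6 = 18/6 = 3; σ²_A = ((5−1)/6)² = 0.444
te_B = (9 + 4·14 + 19)/6 = 84/6 = 14; σ²_B = ((19−9)/6)² = 2.778
te_C = (1 + 4·4 + 7)/6 = 24/6 = 4; σ²_C = ((7−1)/6)² = 1.000
te_D = (9 + 4·10 + 11)/6 = 60/6 = 10; σ²_D = ((11−9)/6)² = 0.111
te_E = (2 + 4·6 + 16)/6 = 42/6 = 7; σ²_E = ((16−2)/6)² = 5.444
te_F = (1 + 4·2 + 9)/6 = 18/6 = 3; σ²_F = ((9−1)/6)² = 1.778

Forward pass:
ES_A = 0; EF_A = 3
ES_B = 0; EF_B = 14
ES_C = 14; EF_C = 14+4 = 18
ES_D = 14; EF_D = 14+10 = 24
ES_E = max(EF_A=3, EF_B=14) = 14; EF_E = 14+7 = 21
ES_F = max(EF_C=18, EF_D=24, EF_E=21) = 24; EF_F = 24+3 = 27
Expected project duration μ = 27 days. Critical path: B → D → F.

Variances on critical path: σ²_B=2.778, σ²_D=0.111, σ²_F=1.778.
Largest is σ²_B = 2.778.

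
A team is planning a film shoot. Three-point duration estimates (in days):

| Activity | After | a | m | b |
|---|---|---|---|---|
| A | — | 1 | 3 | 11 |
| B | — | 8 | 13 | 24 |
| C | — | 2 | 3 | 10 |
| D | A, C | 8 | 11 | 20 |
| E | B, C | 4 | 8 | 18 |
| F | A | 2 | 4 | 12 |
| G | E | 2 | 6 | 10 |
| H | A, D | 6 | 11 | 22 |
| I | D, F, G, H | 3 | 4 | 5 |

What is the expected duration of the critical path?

33 days

te_A = (1 + 4·3 + 11)/6 = 24/6 = 4
te_B = (8 + 4·13 + 24)/6 = 84/6 = 14
te_C = (2 + 4·3 + 10)/6 = 24/6 = 4
te_D = (8 + 4·11 + 20)/6 = 72/6 = 12
te_E = (4 + 4·8 + 18)/6 = 54/6 = 9
te_F = (2 + 4·4 + 12)/6 = 30/6 = 5
te_G = (2 + 4·6 + 10)/6 = 36/6 = 6
te_H = (6 + 4·11 + 22)/6 = 72/6 = 12
te_I = (3 + 4·4 + 5)/6 = 24/6 = 4

Forward pass:
ES_A = 0; EF_A = 4
ES_B = 0; EF_B = 14
ES_C = 0; EF_C = 4
ES_D = max(EF_A=4, EF_C=4) = 4; EF_D = 4+12 = 16
ES_E = max(EF_B=14, EF_C=4) = 14; EF_E = 14+9 = 23
ES_F = 4; EF_F = 4+5 = 9
ES_G = 23; EF_G = 23+6 = 29
ES_H = max(EF_A=4, EF_D=16) = 16; EF_H = 16+12 = 28
ES_I = max(EF_D=16, EF_F=9, EF_G=29, EF_H=28) = 29; EF_I = 29+4 = 33
Expected project duration μ = 33 days. Critical path: B → E → G → I.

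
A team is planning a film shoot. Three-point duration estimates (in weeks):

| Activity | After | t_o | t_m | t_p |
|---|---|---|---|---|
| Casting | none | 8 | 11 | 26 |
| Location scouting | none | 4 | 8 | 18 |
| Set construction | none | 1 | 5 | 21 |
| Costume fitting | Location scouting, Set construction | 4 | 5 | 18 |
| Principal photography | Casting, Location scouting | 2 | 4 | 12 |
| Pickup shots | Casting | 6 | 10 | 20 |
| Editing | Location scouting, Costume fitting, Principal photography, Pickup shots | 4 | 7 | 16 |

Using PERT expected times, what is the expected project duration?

32 weeks

te_Casting = (8 + 4·11 + 26)/6 = 78/6 = 13
te_Location scouting = (4 + 4·8 + 18)/6 = 54/6 = 9
te_Set construction = (1 + 4·5 + 21)/6 = 42/6 = 7
te_Costume fitting = (4 + 4·5 + 18)/6 = 42/6 = 7
te_Principal photography = (2 + 4·4 + 12)/6 = 30/6 = 5
te_Pickup shots = (6 + 4·10 + 20)/6 = 66/6 = 11
te_Editing = (4 + 4·7 + 16)/6 = 48/6 = 8

Forward pass:
ES_Casting = 0; EF_Casting = 13
ES_Location scouting = 0; EF_Location scouting = 9
ES_Set construction = 0; EF_Set construction = 7
ES_Costume fitting = max(EF_Location scouting=9, EF_Set construction=7) = 9; EF_Costume fitting = 9+7 = 16
ES_Principal photography = max(EF_Casting=13, EF_Location scouting=9) = 13; EF_Principal photography = 13+5 = 18
ES_Pickup shots = 13; EF_Pickup shots = 13+11 = 24
ES_Editing = max(EF_Location scouting=9, EF_Costume fitting=16, EF_Principal photography=18, EF_Pickup shots=24) = 24; EF_Editing = 24+8 = 32
Expected project duration μ = 32 weeks. Critical path: Casting → Pickup shots → Editing.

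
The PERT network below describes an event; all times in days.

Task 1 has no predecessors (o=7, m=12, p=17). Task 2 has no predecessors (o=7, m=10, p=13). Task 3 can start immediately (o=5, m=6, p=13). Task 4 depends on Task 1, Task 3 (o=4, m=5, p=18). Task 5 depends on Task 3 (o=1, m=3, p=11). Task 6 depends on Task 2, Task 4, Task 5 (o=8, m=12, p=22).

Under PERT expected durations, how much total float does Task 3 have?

5 days

te_Task 1 = (7 + 4·12 + 17)/6 = 72/6 = 12
te_Task 2 = (7 + 4·10 + 13)/6 = 60/6 = 10
te_Task 3 = (5 + 4·6 + 13)/6 = 42/6 = 7
te_Task 4 = (4 + 4·5 + 18)/6 = 42/6 = 7
te_Task 5 = (1 + 4·3 + 11)/6 = 24/6 = 4
te_Task 6 = (8 + 4·12 + 22)/6 = 78/6 = 13

Forward pass:
ES_Task 1 = 0; EF_Task 1 = 12
ES_Task 2 = 0; EF_Task 2 = 10
ES_Task 3 = 0; EF_Task 3 = 7
ES_Task 4 = max(EF_Task 1=12, EF_Task 3=7) = 12; EF_Task 4 = 12+7 = 19
ES_Task 5 = 7; EF_Task 5 = 7+4 = 11
ES_Task 6 = max(EF_Task 2=10, EF_Task 4=19, EF_Task 5=11) = 19; EF_Task 6 = 19+13 = 32
Expected project duration μ = 32 days. Critical path: Task 1 → Task 4 → Task 6.

Backward pass:
LF_Task 6 = 32; LS_Task 6 = 32−13 = 19
LF_Task 5 = LS_Task 6 = 19; LS_Task 5 = 19−4 = 15
LF_Task 4 = LS_Task 6 = 19; LS_Task 4 = 19−7 = 12
LF_Task 3 = min(LS_Task 4=12, LS_Task 5=15) = 12; LS_Task 3 = 12−7 = 5
LF_Task 2 = LS_Task 6 = 19; LS_Task 2 = 19−10 = 9
LF_Task 1 = LS_Task 4 = 12; LS_Task 1 = 12−12 = 0
Slack_Task 3 = LS_Task 3 − ES_Task 3 = 5 − 0 = 5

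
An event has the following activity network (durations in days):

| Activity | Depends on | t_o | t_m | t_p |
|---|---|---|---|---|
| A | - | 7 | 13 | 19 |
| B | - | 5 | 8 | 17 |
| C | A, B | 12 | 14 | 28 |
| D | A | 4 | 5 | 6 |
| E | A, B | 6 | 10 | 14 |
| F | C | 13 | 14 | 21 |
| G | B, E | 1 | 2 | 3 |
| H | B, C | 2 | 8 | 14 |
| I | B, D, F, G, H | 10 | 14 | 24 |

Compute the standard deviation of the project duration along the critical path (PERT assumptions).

4.28 days

te_A = (7 + 4·13 + 19)/6 = 78/6 = 13; σ²_A = ((19−7)/6)² = 4.000
te_B = (5 + 4·8 + 17)/6 = 54/6 = 9; σ²_B = ((17−5)/6)² = 4.000
te_C = (12 + 4·14 + 28)/6 = 96/6 = 16; σ²_C = ((28−12)/6)² = 7.111
te_D = (4 + 4·5 + 6)/6 = 30/6 = 5; σ²_D = ((6−4)/6)² = 0.111
te_E = (6 + 4·10 + 14)/6 = 60/6 = 10; σ²_E = ((14−6)/6)² = 1.778
te_F = (13 + 4·14 + 21)/6 = 90/6 = 15; σ²_F = ((21−13)/6)² = 1.778
te_G = (1 + 4·2 + 3)/6 = 12/6 = 2; σ²_G = ((3−1)/6)² = 0.111
te_H = (2 + 4·8 + 14)/6 = 48/6 = 8; σ²_H = ((14−2)/6)² = 4.000
te_I = (10 + 4·14 + 24)/6 = 90/6 = 15; σ²_I = ((24−10)/6)² = 5.444

Forward pass:
ES_A = 0; EF_A = 13
ES_B = 0; EF_B = 9
ES_C = max(EF_A=13, EF_B=9) = 13; EF_C = 13+16 = 29
ES_D = 13; EF_D = 13+5 = 18
ES_E = max(EF_A=13, EF_B=9) = 13; EF_E = 13+10 = 23
ES_F = 29; EF_F = 29+15 = 44
ES_G = max(EF_B=9, EF_E=23) = 23; EF_G = 23+2 = 25
ES_H = max(EF_B=9, EF_C=29) = 29; EF_H = 29+8 = 37
ES_I = max(EF_B=9, EF_D=18, EF_F=44, EF_G=25, EF_H=37) = 44; EF_I = 44+15 = 59
Expected project duration μ = 59 days. Critical path: A → C → F → I.

Variance along critical path = 4.000 + 7.111 + 1.778 + 5.444 = 18.333
σ = √18.333 = 4.282 days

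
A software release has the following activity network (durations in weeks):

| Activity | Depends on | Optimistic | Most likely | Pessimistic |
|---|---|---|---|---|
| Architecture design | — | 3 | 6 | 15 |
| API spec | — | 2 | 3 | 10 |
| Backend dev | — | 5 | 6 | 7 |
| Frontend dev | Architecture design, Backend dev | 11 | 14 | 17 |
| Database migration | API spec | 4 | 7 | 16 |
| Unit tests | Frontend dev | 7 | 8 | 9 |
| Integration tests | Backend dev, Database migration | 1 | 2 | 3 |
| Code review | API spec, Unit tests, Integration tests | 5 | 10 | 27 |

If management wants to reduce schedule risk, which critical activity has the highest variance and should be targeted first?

te_Architecture design = (3 + 4·6 + 15)/6 = 42/6 = 7; σ²_Architecture design = ((15−3)/6)² = 4.000
te_API spec = (2 + 4·3 + 10)/6 = 24/6 = 4; σ²_API spec = ((10−2)/6)² = 1.778
te_Backend dev = (5 + 4·6 + 7)/6 = 36/6 = 6; σ²_Backend dev = ((7−5)/6)² = 0.111
te_Frontend dev = (11 + 4·14 + 17)/6 = 84/6 = 14; σ²_Frontend dev = ((17−11)/6)² = 1.000
te_Database migration = (4 + 4·7 + 16)/6 = 48/6 = 8; σ²_Database migration = ((16−4)/6)² = 4.000
te_Unit tests = (7 + 4·8 + 9)/6 = 48/6 = 8; σ²_Unit tests = ((9−7)/6)² = 0.111
te_Integration tests = (1 + 4·2 + 3)/6 = 12/6 = 2; σ²_Integration tests = ((3−1)/6)² = 0.111
te_Code review = (5 + 4·10 + 27)/6 = 72/6 = 12; σ²_Code review = ((27−5)/6)² = 13.444

Forward pass:
ES_Architecture design = 0; EF_Architecture design = 7
ES_API spec = 0; EF_API spec = 4
ES_Backend dev = 0; EF_Backend dev = 6
ES_Frontend dev = max(EF_Architecture design=7, EF_Backend dev=6) = 7; EF_Frontend dev = 7+14 = 21
ES_Database migration = 4; EF_Database migration = 4+8 = 12
ES_Unit tests = 21; EF_Unit tests = 21+8 = 29
ES_Integration tests = max(EF_Backend dev=6, EF_Database migration=12) = 12; EF_Integration tests = 12+2 = 14
ES_Code review = max(EF_API spec=4, EF_Unit tests=29, EF_Integration tests=14) = 29; EF_Code review = 29+12 = 41
Expected project duration μ = 41 weeks. Critical path: Architecture design → Frontend dev → Unit tests → Code review.

Variances on critical path: σ²_Architecture design=4.000, σ²_Frontend dev=1.000, σ²_Unit tests=0.111, σ²_Code review=13.444.
Largest is σ²_Code review = 13.444.

Code review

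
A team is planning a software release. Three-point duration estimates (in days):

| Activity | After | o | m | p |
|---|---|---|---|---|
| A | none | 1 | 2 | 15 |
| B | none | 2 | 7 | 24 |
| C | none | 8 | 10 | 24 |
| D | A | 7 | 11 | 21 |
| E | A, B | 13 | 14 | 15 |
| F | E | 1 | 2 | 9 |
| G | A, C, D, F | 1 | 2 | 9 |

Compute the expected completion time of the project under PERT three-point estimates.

te_A = (1 + 4·2 + 15)/6 = 24/6 = 4
te_B = (2 + 4·7 + 24)/6 = 54/6 = 9
te_C = (8 + 4·10 + 24)/6 = 72/6 = 12
te_D = (7 + 4·11 + 21)/6 = 72/6 = 12
te_E = (13 + 4·14 + 15)/6 = 84/6 = 14
te_F = (1 + 4·2 + 9)/6 = 18/6 = 3
te_G = (1 + 4·2 + 9)/6 = 18/6 = 3

Forward pass:
ES_A = 0; EF_A = 4
ES_B = 0; EF_B = 9
ES_C = 0; EF_C = 12
ES_D = 4; EF_D = 4+12 = 16
ES_E = max(EF_A=4, EF_B=9) = 9; EF_E = 9+14 = 23
ES_F = 23; EF_F = 23+3 = 26
ES_G = max(EF_A=4, EF_C=12, EF_D=16, EF_F=26) = 26; EF_G = 26+3 = 29
Expected project duration μ = 29 days. Critical path: B → E → F → G.

29 days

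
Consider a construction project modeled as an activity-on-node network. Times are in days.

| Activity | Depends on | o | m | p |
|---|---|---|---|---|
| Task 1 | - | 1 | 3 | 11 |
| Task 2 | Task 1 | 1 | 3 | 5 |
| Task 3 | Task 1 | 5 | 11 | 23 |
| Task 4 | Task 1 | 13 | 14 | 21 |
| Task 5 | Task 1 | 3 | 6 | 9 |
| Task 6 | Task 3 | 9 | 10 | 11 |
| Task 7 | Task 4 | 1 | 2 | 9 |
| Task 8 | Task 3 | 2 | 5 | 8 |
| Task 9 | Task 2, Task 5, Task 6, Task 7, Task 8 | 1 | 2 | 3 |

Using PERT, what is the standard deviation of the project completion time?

3.46 days

te_Task 1 = (1 + 4·3 + 11)/6 = 24/6 = 4; σ²_Task 1 = ((11−1)/6)² = 2.778
te_Task 2 = (1 + 4·3 + 5)/6 = 18/6 = 3; σ²_Task 2 = ((5−1)/6)² = 0.444
te_Task 3 = (5 + 4·11 + 23)/6 = 72/6 = 12; σ²_Task 3 = ((23−5)/6)² = 9.000
te_Task 4 = (13 + 4·14 + 21)/6 = 90/6 = 15; σ²_Task 4 = ((21−13)/6)² = 1.778
te_Task 5 = (3 + 4·6 + 9)/6 = 36/6 = 6; σ²_Task 5 = ((9−3)/6)² = 1.000
te_Task 6 = (9 + 4·10 + 11)/6 = 60/6 = 10; σ²_Task 6 = ((11−9)/6)² = 0.111
te_Task 7 = (1 + 4·2 + 9)/6 = 18/6 = 3; σ²_Task 7 = ((9−1)/6)² = 1.778
te_Task 8 = (2 + 4·5 + 8)/6 = 30/6 = 5; σ²_Task 8 = ((8−2)/6)² = 1.000
te_Task 9 = (1 + 4·2 + 3)/6 = 12/6 = 2; σ²_Task 9 = ((3−1)/6)² = 0.111

Forward pass:
ES_Task 1 = 0; EF_Task 1 = 4
ES_Task 2 = 4; EF_Task 2 = 4+3 = 7
ES_Task 3 = 4; EF_Task 3 = 4+12 = 16
ES_Task 4 = 4; EF_Task 4 = 4+15 = 19
ES_Task 5 = 4; EF_Task 5 = 4+6 = 10
ES_Task 6 = 16; EF_Task 6 = 16+10 = 26
ES_Task 7 = 19; EF_Task 7 = 19+3 = 22
ES_Task 8 = 16; EF_Task 8 = 16+5 = 21
ES_Task 9 = max(EF_Task 2=7, EF_Task 5=10, EF_Task 6=26, EF_Task 7=22, EF_Task 8=21) = 26; EF_Task 9 = 26+2 = 28
Expected project duration μ = 28 days. Critical path: Task 1 → Task 3 → Task 6 → Task 9.

Variance along critical path = 2.778 + 9.000 + 0.111 + 0.111 = 12.000
σ = √12.000 = 3.464 days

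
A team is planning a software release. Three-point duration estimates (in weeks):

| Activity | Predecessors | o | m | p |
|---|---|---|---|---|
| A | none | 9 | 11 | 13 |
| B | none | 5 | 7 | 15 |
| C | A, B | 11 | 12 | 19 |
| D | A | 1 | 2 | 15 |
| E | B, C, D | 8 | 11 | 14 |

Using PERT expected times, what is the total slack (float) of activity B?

te_A = (9 + 4·11 + 13)/6 = 66/6 = 11
te_B = (5 + 4·7 + 15)/6 = 48/6 = 8
te_C = (11 + 4·12 + 19)/6 = 78/6 = 13
te_D = (1 + 4·2 + 15)/6 = 24/6 = 4
te_E = (8 + 4·11 + 14)/6 = 66/6 = 11

Forward pass:
ES_A = 0; EF_A = 11
ES_B = 0; EF_B = 8
ES_C = max(EF_A=11, EF_B=8) = 11; EF_C = 11+13 = 24
ES_D = 11; EF_D = 11+4 = 15
ES_E = max(EF_B=8, EF_C=24, EF_D=15) = 24; EF_E = 24+11 = 35
Expected project duration μ = 35 weeks. Critical path: A → C → E.

Backward pass:
LF_E = 35; LS_E = 35−11 = 24
LF_D = LS_E = 24; LS_D = 24−4 = 20
LF_C = LS_E = 24; LS_C = 24−13 = 11
LF_B = min(LS_C=11, LS_E=24) = 11; LS_B = 11−8 = 3
LF_A = min(LS_C=11, LS_D=20) = 11; LS_A = 11−11 = 0
Slack_B = LS_B − ES_B = 3 − 0 = 3

3 weeks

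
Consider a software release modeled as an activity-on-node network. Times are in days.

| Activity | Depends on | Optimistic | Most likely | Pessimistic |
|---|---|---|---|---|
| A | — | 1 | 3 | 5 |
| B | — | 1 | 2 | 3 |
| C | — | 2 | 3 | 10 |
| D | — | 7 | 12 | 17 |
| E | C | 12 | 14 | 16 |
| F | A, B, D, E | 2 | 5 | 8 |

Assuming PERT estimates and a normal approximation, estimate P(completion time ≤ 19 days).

0.013

te_A = (1 + 4·3 + 5)/6 = 18/6 = 3; σ²_A = ((5−1)/6)² = 0.444
te_B = (1 + 4·2 + 3)/6 = 12/6 = 2; σ²_B = ((3−1)/6)² = 0.111
te_C = (2 + 4·3 + 10)/6 = 24/6 = 4; σ²_C = ((10−2)/6)² = 1.778
te_D = (7 + 4·12 + 17)/6 = 72/6 = 12; σ²_D = ((17−7)/6)² = 2.778
te_E = (12 + 4·14 + 16)/6 = 84/6 = 14; σ²_E = ((16−12)/6)² = 0.444
te_F = (2 + 4·5 + 8)/6 = 30/6 = 5; σ²_F = ((8−2)/6)² = 1.000

Forward pass:
ES_A = 0; EF_A = 3
ES_B = 0; EF_B = 2
ES_C = 0; EF_C = 4
ES_D = 0; EF_D = 12
ES_E = 4; EF_E = 4+14 = 18
ES_F = max(EF_A=3, EF_B=2, EF_D=12, EF_E=18) = 18; EF_F = 18+5 = 23
Expected project duration μ = 23 days. Critical path: C → E → F.

Variance along critical path = 1.778 + 0.444 + 1.000 = 3.222; σ = √3.222 = 1.795 days.
Z = (19 − 23) / 1.795 = -2.228
P(T ≤ 19) = Φ(-2.228) ≈ 0.013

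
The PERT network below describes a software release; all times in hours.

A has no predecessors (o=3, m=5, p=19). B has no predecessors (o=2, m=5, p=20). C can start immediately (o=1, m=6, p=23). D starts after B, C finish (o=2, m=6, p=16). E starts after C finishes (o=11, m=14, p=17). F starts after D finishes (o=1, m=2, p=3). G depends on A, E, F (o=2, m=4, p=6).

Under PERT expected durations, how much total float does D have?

5 hours

te_A = (3 + 4·5 + 19)/6 = 42/6 = 7
te_B = (2 + 4·5 + 20)/6 = 42/6 = 7
te_C = (1 + 4·6 + 23)/6 = 48/6 = 8
te_D = (2 + 4·6 + 16)/6 = 42/6 = 7
te_E = (11 + 4·14 + 17)/6 = 84/6 = 14
te_F = (1 + 4·2 + 3)/6 = 12/6 = 2
te_G = (2 + 4·4 + 6)/6 = 24/6 = 4

Forward pass:
ES_A = 0; EF_A = 7
ES_B = 0; EF_B = 7
ES_C = 0; EF_C = 8
ES_D = max(EF_B=7, EF_C=8) = 8; EF_D = 8+7 = 15
ES_E = 8; EF_E = 8+14 = 22
ES_F = 15; EF_F = 15+2 = 17
ES_G = max(EF_A=7, EF_E=22, EF_F=17) = 22; EF_G = 22+4 = 26
Expected project duration μ = 26 hours. Critical path: C → E → G.

Backward pass:
LF_G = 26; LS_G = 26−4 = 22
LF_F = LS_G = 22; LS_F = 22−2 = 20
LF_E = LS_G = 22; LS_E = 22−14 = 8
LF_D = LS_F = 20; LS_D = 20−7 = 13
LF_C = min(LS_D=13, LS_E=8) = 8; LS_C = 8−8 = 0
LF_B = LS_D = 13; LS_B = 13−7 = 6
LF_A = LS_G = 22; LS_A = 22−7 = 15
Slack_D = LS_D − ES_D = 13 − 8 = 5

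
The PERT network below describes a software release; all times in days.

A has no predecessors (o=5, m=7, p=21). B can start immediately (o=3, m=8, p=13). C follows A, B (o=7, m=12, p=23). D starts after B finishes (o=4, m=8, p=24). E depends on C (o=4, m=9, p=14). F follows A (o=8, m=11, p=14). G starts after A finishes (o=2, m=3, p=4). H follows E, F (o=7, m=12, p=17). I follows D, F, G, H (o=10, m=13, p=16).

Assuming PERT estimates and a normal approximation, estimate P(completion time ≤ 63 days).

te_A = (5 + 4·7 + 21)/6 = 54/6 = 9; σ²_A = ((21−5)/6)² = 7.111
te_B = (3 + 4·8 + 13)/6 = 48/6 = 8; σ²_B = ((13−3)/6)² = 2.778
te_C = (7 + 4·12 + 23)/6 = 78/6 = 13; σ²_C = ((23−7)/6)² = 7.111
te_D = (4 + 4·8 + 24)/6 = 60/6 = 10; σ²_D = ((24−4)/6)² = 11.111
te_E = (4 + 4·9 + 14)/6 = 54/6 = 9; σ²_E = ((14−4)/6)² = 2.778
te_F = (8 + 4·11 + 14)/6 = 66/6 = 11; σ²_F = ((14−8)/6)² = 1.000
te_G = (2 + 4·3 + 4)/6 = 18/6 = 3; σ²_G = ((4−2)/6)² = 0.111
te_H = (7 + 4·12 + 17)/6 = 72/6 = 12; σ²_H = ((17−7)/6)² = 2.778
te_I = (10 + 4·13 + 16)/6 = 78/6 = 13; σ²_I = ((16−10)/6)² = 1.000

Forward pass:
ES_A = 0; EF_A = 9
ES_B = 0; EF_B = 8
ES_C = max(EF_A=9, EF_B=8) = 9; EF_C = 9+13 = 22
ES_D = 8; EF_D = 8+10 = 18
ES_E = 22; EF_E = 22+9 = 31
ES_F = 9; EF_F = 9+11 = 20
ES_G = 9; EF_G = 9+3 = 12
ES_H = max(EF_E=31, EF_F=20) = 31; EF_H = 31+12 = 43
ES_I = max(EF_D=18, EF_F=20, EF_G=12, EF_H=43) = 43; EF_I = 43+13 = 56
Expected project duration μ = 56 days. Critical path: A → C → E → H → I.

Variance along critical path = 7.111 + 7.111 + 2.778 + 2.778 + 1.000 = 20.778; σ = √20.778 = 4.558 days.
Z = (63 − 56) / 4.558 = 1.536
P(T ≤ 63) = Φ(1.536) ≈ 0.938

0.938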